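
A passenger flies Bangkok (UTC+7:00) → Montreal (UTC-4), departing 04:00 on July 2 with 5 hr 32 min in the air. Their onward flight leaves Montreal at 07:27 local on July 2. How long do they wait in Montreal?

Convert departure to UTC: 04:00 − 7:00 = 21:00 UTC on Jul 1.
Add 5 hours and 32 minutes flight time → 02:32 UTC (Jul 2).
Montreal is UTC−4:00, so local arrival = 02:32 − 4:00 = 22:32 on Jul 1.
Layover = 07:27 − 22:32 (+1 day) = 8 hours 55 minutes.

8 hours 55 minutes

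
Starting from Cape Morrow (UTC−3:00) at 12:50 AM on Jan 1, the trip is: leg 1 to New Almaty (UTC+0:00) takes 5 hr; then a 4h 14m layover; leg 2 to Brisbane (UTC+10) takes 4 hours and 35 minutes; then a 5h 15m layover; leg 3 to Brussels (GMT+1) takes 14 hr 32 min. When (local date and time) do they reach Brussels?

Convert departure to UTC: 12:50 AM + 3:00 = 3:50 AM UTC on Jan 1.
Add 5 hours leg 1 → 8:50 AM UTC.
Add 4 hours and 14 minutes layover in New Almaty → 1:04 PM UTC.
Add 4 hours and 35 minutes leg 2 → 5:39 PM UTC.
Add 5 hours and 15 minutes layover in Brisbane → 10:54 PM UTC.
Add 14 hours and 32 minutes leg 3 → 1:26 PM UTC (Jan 2).
Brussels is UTC+1:00, so local arrival = 1:26 PM + 1:00 = 2:26 PM on Jan 2.

2:26 PM on January 2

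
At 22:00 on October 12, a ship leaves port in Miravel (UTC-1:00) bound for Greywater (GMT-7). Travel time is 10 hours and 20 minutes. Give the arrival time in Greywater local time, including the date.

Greywater is 6:00 behind Miravel.
After 10 hours 20 minutes it is 08:20 (Oct 13) in Miravel.
Shift by the zone difference: 08:20 − 6:00 = 02:20 on Oct 13 in Greywater.

02:20 on Oct 13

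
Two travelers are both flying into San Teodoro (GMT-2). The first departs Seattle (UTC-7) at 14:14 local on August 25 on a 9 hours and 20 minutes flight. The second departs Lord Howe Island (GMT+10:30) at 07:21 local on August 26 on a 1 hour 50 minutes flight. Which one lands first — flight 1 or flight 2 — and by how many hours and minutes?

Flight 1 in UTC: 14:14 + 7:00 = 21:14 on Aug 25.
+9 hours and 20 minutes → arrive 06:34 UTC on Aug 26.
Flight 2 in UTC: 07:21 − 10:30 = 20:51 on Aug 25.
+1 hour and 50 minutes → arrive 22:41 UTC on Aug 25.
Flight 2 lands earlier by 7 hours 53 minutes.

the second, by 7 hours 53 minutes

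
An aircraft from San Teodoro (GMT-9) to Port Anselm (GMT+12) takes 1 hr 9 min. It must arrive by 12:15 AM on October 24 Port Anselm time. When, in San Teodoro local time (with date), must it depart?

Target arrival in UTC: 12:15 AM − 12:00 = 12:15 PM on Oct 23.
Subtract 1 hour 9 minutes → departure 11:06 AM UTC on Oct 23.
San Teodoro is UTC−9:00: 11:06 AM − 9:00 = 2:06 AM on Oct 23.

2:06 AM on October 23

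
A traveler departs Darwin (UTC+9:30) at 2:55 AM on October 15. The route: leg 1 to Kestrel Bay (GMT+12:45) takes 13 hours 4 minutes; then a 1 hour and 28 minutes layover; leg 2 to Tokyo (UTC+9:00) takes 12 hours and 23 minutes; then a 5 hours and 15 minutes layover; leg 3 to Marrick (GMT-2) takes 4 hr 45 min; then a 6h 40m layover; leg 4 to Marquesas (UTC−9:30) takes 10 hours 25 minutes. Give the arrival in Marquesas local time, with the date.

1:55 PM on October 16

Convert departure to UTC: 2:55 AM − 9:30 = 5:25 PM UTC on Oct 14.
Add 13 hours and 4 minutes leg 1 → 6:29 AM UTC (Oct 15).
Add 1 hour and 28 minutes layover in Kestrel Bay → 7:57 AM UTC.
Add 12 hours 23 minutes leg 2 → 8:20 PM UTC.
Add 5 hours 15 minutes layover in Tokyo → 1:35 AM UTC (Oct 16).
Add 4 hours 45 minutes leg 3 → 6:20 AM UTC.
Add 6 hours 40 minutes layover in Marrick → 1:00 PM UTC.
Add 10 hours 25 minutes leg 4 → 11:25 PM UTC.
Marquesas is UTC−9:30, so local arrival = 11:25 PM − 9:30 = 1:55 PM on Oct 16.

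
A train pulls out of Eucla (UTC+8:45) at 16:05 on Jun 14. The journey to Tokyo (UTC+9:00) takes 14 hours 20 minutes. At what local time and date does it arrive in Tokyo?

Convert departure to UTC: 16:05 − 8:45 = 07:20 UTC on Jun 14.
Add 14 hours 20 minutes travel time → 21:40 UTC.
Tokyo is UTC+9:00, so local arrival = 21:40 + 9:00 = 06:40 on Jun 15.

06:40 on June 15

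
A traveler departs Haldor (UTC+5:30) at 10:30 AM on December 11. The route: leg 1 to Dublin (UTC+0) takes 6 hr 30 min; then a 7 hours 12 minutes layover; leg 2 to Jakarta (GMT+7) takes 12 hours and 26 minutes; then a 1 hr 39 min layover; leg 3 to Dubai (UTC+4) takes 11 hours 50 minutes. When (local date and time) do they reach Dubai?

12:37 AM on December 13

Convert departure to UTC: 10:30 AM − 5:30 = 5:00 AM UTC on Dec 11.
Add 6 hours 30 minutes leg 1 → 11:30 AM UTC.
Add 7 hours and 12 minutes layover in Dublin → 6:42 PM UTC.
Add 12 hours 26 minutes leg 2 → 7:08 AM UTC (Dec 12).
Add 1 hour 39 minutes layover in Jakarta → 8:47 AM UTC.
Add 11 hours 50 minutes leg 3 → 8:37 PM UTC.
Dubai is UTC+4:00, so local arrival = 8:37 PM + 4:00 = 12:37 AM on Dec 13.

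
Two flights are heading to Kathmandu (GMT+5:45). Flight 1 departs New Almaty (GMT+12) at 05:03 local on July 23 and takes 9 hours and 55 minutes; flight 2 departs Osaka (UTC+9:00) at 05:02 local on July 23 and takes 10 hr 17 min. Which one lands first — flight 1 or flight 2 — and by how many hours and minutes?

Flight 1 in UTC: 05:03 − 12:00 = 17:03 on Jul 22.
+9 hours 55 minutes → arrive 02:58 UTC on Jul 23.
Flight 2 in UTC: 05:02 − 9:00 = 20:02 on Jul 22.
+10 hours and 17 minutes → arrive 06:19 UTC on Jul 23.
Flight 1 lands earlier by 3 hours 21 minutes.

the first, by 3 hours 21 minutes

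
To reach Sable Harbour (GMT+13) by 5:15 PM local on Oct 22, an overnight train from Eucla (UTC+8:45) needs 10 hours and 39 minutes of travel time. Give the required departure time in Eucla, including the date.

2:21 AM on October 22

Target arrival in UTC: 5:15 PM − 13:00 = 4:15 AM on Oct 22.
Subtract 10 hours 39 minutes → departure 5:36 PM UTC on Oct 21.
Eucla is UTC+8:45: 5:36 PM + 8:45 = 2:21 AM on Oct 22.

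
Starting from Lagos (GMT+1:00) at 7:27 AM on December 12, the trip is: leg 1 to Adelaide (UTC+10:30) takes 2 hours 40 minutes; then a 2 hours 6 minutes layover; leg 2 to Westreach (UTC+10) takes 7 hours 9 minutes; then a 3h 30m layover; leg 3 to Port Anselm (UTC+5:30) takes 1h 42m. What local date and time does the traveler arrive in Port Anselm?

Convert departure to UTC: 7:27 AM − 1:00 = 6:27 AM UTC on Dec 12.
Add 2 hours and 40 minutes leg 1 → 9:07 AM UTC.
Add 2 hours 6 minutes layover in Adelaide → 11:13 AM UTC.
Add 7 hours 9 minutes leg 2 → 6:22 PM UTC.
Add 3 hours and 30 minutes layover in Westreach → 9:52 PM UTC.
Add 1 hour and 42 minutes leg 3 → 11:34 PM UTC.
Port Anselm is UTC+5:30, so local arrival = 11:34 PM + 5:30 = 5:04 AM on Dec 13.

5:04 AM on Dec 13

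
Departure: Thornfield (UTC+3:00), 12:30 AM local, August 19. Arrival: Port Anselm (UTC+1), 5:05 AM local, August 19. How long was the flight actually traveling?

Departure in UTC: 12:30 AM − 3:00 = 9:30 PM on Aug 18.
Arrival in UTC: 5:05 AM − 1:00 = 4:05 AM on Aug 19.
Elapsed = 4:05 AM − 9:30 PM (+1 day) = 6 hours 35 minutes.

6 hours 35 minutes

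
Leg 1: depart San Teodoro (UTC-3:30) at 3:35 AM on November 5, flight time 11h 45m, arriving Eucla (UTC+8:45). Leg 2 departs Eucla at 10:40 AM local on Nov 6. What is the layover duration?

Convert departure to UTC: 3:35 AM + 3:30 = 7:05 AM UTC on Nov 5.
Add 11 hours 45 minutes flight time → 6:50 PM UTC.
Eucla is UTC+8:45, so local arrival = 6:50 PM + 8:45 = 3:35 AM on Nov 6.
Layover = 10:40 AM − 3:35 AM = 7 hours 5 minutes.

7 hours 5 minutes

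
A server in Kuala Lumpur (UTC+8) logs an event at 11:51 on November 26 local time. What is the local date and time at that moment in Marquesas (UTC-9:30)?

Marquesas is 17:30 behind Kuala Lumpur.
Shift by the zone difference: 11:51 − 17:30 = 18:21 on Nov 25 in Marquesas.

18:21 on November 25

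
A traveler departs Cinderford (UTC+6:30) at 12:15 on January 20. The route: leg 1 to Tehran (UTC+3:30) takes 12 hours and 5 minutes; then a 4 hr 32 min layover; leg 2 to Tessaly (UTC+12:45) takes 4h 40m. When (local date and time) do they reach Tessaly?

15:47 on Jan 21

Convert departure to UTC: 12:15 − 6:30 = 05:45 UTC on Jan 20.
Add 12 hours and 5 minutes leg 1 → 17:50 UTC.
Add 4 hours and 32 minutes layover in Tehran → 22:22 UTC.
Add 4 hours and 40 minutes leg 2 → 03:02 UTC (Jan 21).
Tessaly is UTC+12:45, so local arrival = 03:02 + 12:45 = 15:47 on Jan 21.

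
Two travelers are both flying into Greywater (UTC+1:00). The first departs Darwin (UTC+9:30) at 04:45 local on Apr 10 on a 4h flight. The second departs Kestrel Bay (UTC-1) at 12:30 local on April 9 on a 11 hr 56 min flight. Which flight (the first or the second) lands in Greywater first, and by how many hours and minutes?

Flight 1 in UTC: 04:45 − 9:30 = 19:15 on Apr 9.
+4 hours → arrive 23:15 UTC on Apr 9.
Flight 2 in UTC: 12:30 + 1:00 = 13:30 on Apr 9.
+11 hours and 56 minutes → arrive 01:26 UTC on Apr 10.
Flight 1 lands earlier by 2 hours 11 minutes.

the first, by 2 hours 11 minutes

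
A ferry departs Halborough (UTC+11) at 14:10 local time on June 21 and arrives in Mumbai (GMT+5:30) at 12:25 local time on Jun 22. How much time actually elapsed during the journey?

Departure in UTC: 14:10 − 11:00 = 03:10 on Jun 21.
Arrival in UTC: 12:25 − 5:30 = 06:55 on Jun 22.
Elapsed = 06:55 − 03:10 (+1 day) = 27 hours 45 minutes.

27 hours 45 minutes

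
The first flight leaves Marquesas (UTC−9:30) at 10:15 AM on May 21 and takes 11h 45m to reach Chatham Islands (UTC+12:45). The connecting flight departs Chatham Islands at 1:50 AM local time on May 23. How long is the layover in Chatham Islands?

5 hours 35 minutes

Convert departure to UTC: 10:15 AM + 9:30 = 7:45 PM UTC on May 21.
Add 11 hours and 45 minutes flight time → 7:30 AM UTC (May 22).
Chatham Islands is UTC+12:45, so local arrival = 7:30 AM + 12:45 = 8:15 PM on May 22.
Layover = 1:50 AM − 8:15 PM (+1 day) = 5 hours 35 minutes.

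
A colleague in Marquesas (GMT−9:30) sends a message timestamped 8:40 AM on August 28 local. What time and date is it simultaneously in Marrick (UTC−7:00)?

Marrick is 2:30 ahead of Marquesas.
Shift by the zone difference: 8:40 AM + 2:30 = 11:10 AM on Aug 28 in Marrick.

11:10 AM on August 28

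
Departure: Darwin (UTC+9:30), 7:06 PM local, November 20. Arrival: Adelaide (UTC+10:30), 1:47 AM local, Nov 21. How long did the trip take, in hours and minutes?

5 hours 41 minutes

Departure in UTC: 7:06 PM − 9:30 = 9:36 AM on Nov 20.
Arrival in UTC: 1:47 AM − 10:30 = 3:17 PM on Nov 20.
Elapsed = 3:17 PM − 9:36 AM = 5 hours 41 minutes.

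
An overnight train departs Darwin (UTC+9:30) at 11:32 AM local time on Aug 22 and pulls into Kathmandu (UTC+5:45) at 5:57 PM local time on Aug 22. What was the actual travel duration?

10 hours 10 minutes

Departure in UTC: 11:32 AM − 9:30 = 2:02 AM on Aug 22.
Arrival in UTC: 5:57 PM − 5:45 = 12:12 PM on Aug 22.
Elapsed = 12:12 PM − 2:02 AM = 10 hours 10 minutes.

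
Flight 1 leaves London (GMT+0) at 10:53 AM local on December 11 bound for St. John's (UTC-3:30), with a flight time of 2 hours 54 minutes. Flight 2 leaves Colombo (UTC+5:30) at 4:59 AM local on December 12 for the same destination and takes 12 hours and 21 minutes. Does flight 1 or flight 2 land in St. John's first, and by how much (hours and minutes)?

the first, by 22 hours 3 minutes

Flight 1 departs at 10:53 AM UTC (Dec 11).
+2 hours and 54 minutes → arrive 1:47 PM UTC on Dec 11.
Flight 2 in UTC: 4:59 AM − 5:30 = 11:29 PM on Dec 11.
+12 hours 21 minutes → arrive 11:50 AM UTC on Dec 12.
Flight 1 lands earlier by 22 hours 3 minutes.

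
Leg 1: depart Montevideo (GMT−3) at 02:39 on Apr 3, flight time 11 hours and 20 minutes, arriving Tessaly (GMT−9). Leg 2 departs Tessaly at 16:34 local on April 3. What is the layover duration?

Convert departure to UTC: 02:39 + 3:00 = 05:39 UTC on Apr 3.
Add 11 hours and 20 minutes flight time → 16:59 UTC.
Tessaly is UTC−9:00, so local arrival = 16:59 − 9:00 = 07:59 on Apr 3.
Layover = 16:34 − 07:59 = 8 hours 35 minutes.

8 hours 35 minutes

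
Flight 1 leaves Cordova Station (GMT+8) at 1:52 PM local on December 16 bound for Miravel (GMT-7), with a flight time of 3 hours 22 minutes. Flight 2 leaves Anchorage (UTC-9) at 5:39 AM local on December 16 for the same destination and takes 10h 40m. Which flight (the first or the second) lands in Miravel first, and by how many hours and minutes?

the first, by 16 hours 5 minutes

Flight 1 in UTC: 1:52 PM − 8:00 = 5:52 AM on Dec 16.
+3 hours 22 minutes → arrive 9:14 AM UTC on Dec 16.
Flight 2 in UTC: 5:39 AM + 9:00 = 2:39 PM on Dec 16.
+10 hours 40 minutes → arrive 1:19 AM UTC on Dec 17.
Flight 1 lands earlier by 16 hours 5 minutes.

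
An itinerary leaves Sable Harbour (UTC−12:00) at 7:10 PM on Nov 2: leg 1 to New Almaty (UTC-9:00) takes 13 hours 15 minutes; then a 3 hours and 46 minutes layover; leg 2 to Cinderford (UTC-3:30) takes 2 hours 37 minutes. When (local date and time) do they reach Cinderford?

Convert departure to UTC: 7:10 PM + 12:00 = 7:10 AM UTC on Nov 3.
Add 13 hours and 15 minutes leg 1 → 8:25 PM UTC.
Add 3 hours and 46 minutes layover in New Almaty → 12:11 AM UTC (Nov 4).
Add 2 hours and 37 minutes leg 2 → 2:48 AM UTC.
Cinderford is UTC−3:30, so local arrival = 2:48 AM − 3:30 = 11:18 PM on Nov 3.

11:18 PM on November 3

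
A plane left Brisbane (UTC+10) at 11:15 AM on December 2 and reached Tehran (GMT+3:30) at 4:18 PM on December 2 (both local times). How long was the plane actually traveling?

11 hours 33 minutes

Tehran is 6:30 behind Brisbane.
Clock-face elapsed time (ignoring zones) is 5 hours 3 minutes.
Actual elapsed = 5 hours 3 minutes + 6:30 = 11 hours 33 minutes.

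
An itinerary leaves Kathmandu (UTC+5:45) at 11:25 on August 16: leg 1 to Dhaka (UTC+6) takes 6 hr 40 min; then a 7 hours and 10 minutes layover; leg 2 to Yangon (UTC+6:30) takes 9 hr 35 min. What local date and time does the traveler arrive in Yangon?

Convert departure to UTC: 11:25 − 5:45 = 05:40 UTC on Aug 16.
Add 6 hours 40 minutes leg 1 → 12:20 UTC.
Add 7 hours and 10 minutes layover in Dhaka → 19:30 UTC.
Add 9 hours and 35 minutes leg 2 → 05:05 UTC (Aug 17).
Yangon is UTC+6:30, so local arrival = 05:05 + 6:30 = 11:35 on Aug 17.

11:35 on Aug 17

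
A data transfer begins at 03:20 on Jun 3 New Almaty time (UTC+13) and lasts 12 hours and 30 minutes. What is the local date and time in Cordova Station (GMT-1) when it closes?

01:50 on June 3

Convert start to UTC: 03:20 − 13:00 = 14:20 UTC on Jun 2.
Add 12 hours and 30 minutes duration → 02:50 UTC (Jun 3).
Cordova Station is UTC−1:00, so local end time = 02:50 − 1:00 = 01:50 on Jun 3.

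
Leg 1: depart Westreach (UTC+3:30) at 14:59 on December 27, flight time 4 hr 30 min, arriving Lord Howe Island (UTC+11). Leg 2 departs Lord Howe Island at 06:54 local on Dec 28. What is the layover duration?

3 hours 55 minutes

Convert departure to UTC: 14:59 − 3:30 = 11:29 UTC on Dec 27.
Add 4 hours and 30 minutes flight time → 15:59 UTC.
Lord Howe Island is UTC+11:00, so local arrival = 15:59 + 11:00 = 02:59 on Dec 28.
Layover = 06:54 − 02:59 = 3 hours 55 minutes.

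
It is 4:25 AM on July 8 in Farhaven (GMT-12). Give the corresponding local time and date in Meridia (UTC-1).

3:25 PM on July 8

In UTC: 4:25 AM + 12:00 = 4:25 PM on Jul 8.
Meridia is UTC−1:00: 4:25 PM − 1:00 = 3:25 PM on Jul 8.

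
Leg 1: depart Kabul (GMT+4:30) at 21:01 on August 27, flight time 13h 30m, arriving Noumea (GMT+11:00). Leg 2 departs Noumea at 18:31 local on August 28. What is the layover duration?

1 hour 30 minutes

Convert departure to UTC: 21:01 − 4:30 = 16:31 UTC on Aug 27.
Add 13 hours and 30 minutes flight time → 06:01 UTC (Aug 28).
Noumea is UTC+11:00, so local arrival = 06:01 + 11:00 = 17:01 on Aug 28.
Layover = 18:31 − 17:01 = 1 hour 30 minutes.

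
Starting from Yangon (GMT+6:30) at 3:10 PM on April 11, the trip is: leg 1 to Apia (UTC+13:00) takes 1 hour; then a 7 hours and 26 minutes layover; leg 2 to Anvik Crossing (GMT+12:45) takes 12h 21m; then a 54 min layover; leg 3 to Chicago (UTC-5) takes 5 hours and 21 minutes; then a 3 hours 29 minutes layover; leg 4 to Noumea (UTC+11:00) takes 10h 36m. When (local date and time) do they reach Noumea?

12:47 PM on April 13

Convert departure to UTC: 3:10 PM − 6:30 = 8:40 AM UTC on Apr 11.
Add 1 hour leg 1 → 9:40 AM UTC.
Add 7 hours and 26 minutes layover in Apia → 5:06 PM UTC.
Add 12 hours 21 minutes leg 2 → 5:27 AM UTC (Apr 12).
Add 54 minutes layover in Anvik Crossing → 6:21 AM UTC.
Add 5 hours and 21 minutes leg 3 → 11:42 AM UTC.
Add 3 hours and 29 minutes layover in Chicago → 3:11 PM UTC.
Add 10 hours and 36 minutes leg 4 → 1:47 AM UTC (Apr 13).
Noumea is UTC+11:00, so local arrival = 1:47 AM + 11:00 = 12:47 PM on Apr 13.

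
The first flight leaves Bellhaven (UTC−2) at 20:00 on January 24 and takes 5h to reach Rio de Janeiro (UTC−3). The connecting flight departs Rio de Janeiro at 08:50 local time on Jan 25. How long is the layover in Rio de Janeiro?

Convert departure to UTC: 20:00 + 2:00 = 22:00 UTC on Jan 24.
Add 5 hours flight time → 03:00 UTC (Jan 25).
Rio de Janeiro is UTC−3:00, so local arrival = 03:00 − 3:00 = 00:00 on Jan 25.
Layover = 08:50 − 00:00 = 8 hours 50 minutes.

8 hours 50 minutes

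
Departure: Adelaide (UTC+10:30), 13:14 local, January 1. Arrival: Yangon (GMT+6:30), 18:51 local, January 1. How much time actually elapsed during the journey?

Departure in UTC: 13:14 − 10:30 = 02:44 on Jan 1.
Arrival in UTC: 18:51 − 6:30 = 12:21 on Jan 1.
Elapsed = 12:21 − 02:44 = 9 hours 37 minutes.

9 hours 37 minutes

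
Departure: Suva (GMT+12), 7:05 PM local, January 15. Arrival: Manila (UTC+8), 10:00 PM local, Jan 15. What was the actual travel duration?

Departure in UTC: 7:05 PM − 12:00 = 7:05 AM on Jan 15.
Arrival in UTC: 10:00 PM − 8:00 = 2:00 PM on Jan 15.
Elapsed = 2:00 PM − 7:05 AM = 6 hours 55 minutes.

6 hours 55 minutes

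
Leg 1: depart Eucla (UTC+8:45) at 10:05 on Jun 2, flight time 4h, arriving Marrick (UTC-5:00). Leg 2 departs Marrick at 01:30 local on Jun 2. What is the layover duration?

Convert departure to UTC: 10:05 − 8:45 = 01:20 UTC on Jun 2.
Add 4 hours flight time → 05:20 UTC.
Marrick is UTC−5:00, so local arrival = 05:20 − 5:00 = 00:20 on Jun 2.
Layover = 01:30 − 00:20 = 1 hour 10 minutes.

1 hour 10 minutes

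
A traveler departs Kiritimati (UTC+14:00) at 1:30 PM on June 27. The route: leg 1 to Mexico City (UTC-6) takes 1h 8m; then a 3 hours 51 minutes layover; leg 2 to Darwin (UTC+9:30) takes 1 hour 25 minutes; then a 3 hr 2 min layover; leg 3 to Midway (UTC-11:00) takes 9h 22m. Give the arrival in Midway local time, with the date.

7:18 AM on Jun 27

Convert departure to UTC: 1:30 PM − 14:00 = 11:30 PM UTC on Jun 26.
Add 1 hour 8 minutes leg 1 → 12:38 AM UTC (Jun 27).
Add 3 hours and 51 minutes layover in Mexico City → 4:29 AM UTC.
Add 1 hour and 25 minutes leg 2 → 5:54 AM UTC.
Add 3 hours and 2 minutes layover in Darwin → 8:56 AM UTC.
Add 9 hours 22 minutes leg 3 → 6:18 PM UTC.
Midway is UTC−11:00, so local arrival = 6:18 PM − 11:00 = 7:18 AM on Jun 27.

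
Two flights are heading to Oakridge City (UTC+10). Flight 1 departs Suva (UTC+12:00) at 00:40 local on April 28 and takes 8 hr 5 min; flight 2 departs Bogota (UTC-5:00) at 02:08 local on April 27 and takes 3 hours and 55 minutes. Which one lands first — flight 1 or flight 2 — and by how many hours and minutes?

Flight 1 in UTC: 00:40 − 12:00 = 12:40 on Apr 27.
+8 hours 5 minutes → arrive 20:45 UTC on Apr 27.
Flight 2 in UTC: 02:08 + 5:00 = 07:08 on Apr 27.
+3 hours 55 minutes → arrive 11:03 UTC on Apr 27.
Flight 2 lands earlier by 9 hours 42 minutes.

the second, by 9 hours 42 minutes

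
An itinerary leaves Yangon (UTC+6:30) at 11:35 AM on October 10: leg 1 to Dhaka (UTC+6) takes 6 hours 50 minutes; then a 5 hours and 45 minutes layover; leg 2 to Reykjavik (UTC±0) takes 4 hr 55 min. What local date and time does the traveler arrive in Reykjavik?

10:35 PM on October 10

Convert departure to UTC: 11:35 AM − 6:30 = 5:05 AM UTC on Oct 10.
Add 6 hours and 50 minutes leg 1 → 11:55 AM UTC.
Add 5 hours 45 minutes layover in Dhaka → 5:40 PM UTC.
Add 4 hours 55 minutes leg 2 → 10:35 PM UTC.
Reykjavik is UTC+0, so local arrival is the same: 10:35 PM on Oct 10.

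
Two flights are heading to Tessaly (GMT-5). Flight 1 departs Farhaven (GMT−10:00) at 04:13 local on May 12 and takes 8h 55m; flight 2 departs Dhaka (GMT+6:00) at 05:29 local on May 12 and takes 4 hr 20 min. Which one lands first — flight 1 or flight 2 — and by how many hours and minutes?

the second, by 19 hours 19 minutes

Flight 1 in UTC: 04:13 + 10:00 = 14:13 on May 12.
+8 hours and 55 minutes → arrive 23:08 UTC on May 12.
Flight 2 in UTC: 05:29 − 6:00 = 23:29 on May 11.
+4 hours and 20 minutes → arrive 03:49 UTC on May 12.
Flight 2 lands earlier by 19 hours 19 minutes.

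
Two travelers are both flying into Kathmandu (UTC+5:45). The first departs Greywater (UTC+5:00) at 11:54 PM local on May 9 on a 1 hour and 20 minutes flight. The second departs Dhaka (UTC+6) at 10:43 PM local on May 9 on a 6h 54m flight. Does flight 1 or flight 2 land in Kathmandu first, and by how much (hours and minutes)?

the first, by 3 hours 23 minutes

Flight 1 in UTC: 11:54 PM − 5:00 = 6:54 PM on May 9.
+1 hour 20 minutes → arrive 8:14 PM UTC on May 9.
Flight 2 in UTC: 10:43 PM − 6:00 = 4:43 PM on May 9.
+6 hours 54 minutes → arrive 11:37 PM UTC on May 9.
Flight 1 lands earlier by 3 hours 23 minutes.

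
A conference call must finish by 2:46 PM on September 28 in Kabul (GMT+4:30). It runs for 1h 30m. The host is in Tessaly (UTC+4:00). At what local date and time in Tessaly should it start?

12:46 PM on September 28

Target end time in UTC: 2:46 PM − 4:30 = 10:16 AM on Sep 28.
Subtract 1 hour 30 minutes → start 8:46 AM UTC on Sep 28.
Tessaly is UTC+4:00: 8:46 AM + 4:00 = 12:46 PM on Sep 28.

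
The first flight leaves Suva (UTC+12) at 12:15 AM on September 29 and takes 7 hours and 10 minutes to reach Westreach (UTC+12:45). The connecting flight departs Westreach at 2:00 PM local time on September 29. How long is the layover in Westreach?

5 hours 50 minutes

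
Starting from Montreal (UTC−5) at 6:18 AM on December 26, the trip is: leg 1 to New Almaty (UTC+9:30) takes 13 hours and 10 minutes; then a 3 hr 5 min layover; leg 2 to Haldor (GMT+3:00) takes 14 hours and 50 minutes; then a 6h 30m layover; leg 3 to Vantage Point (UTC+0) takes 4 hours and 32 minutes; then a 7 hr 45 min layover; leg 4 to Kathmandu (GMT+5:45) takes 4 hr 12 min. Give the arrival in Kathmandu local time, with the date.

11:07 PM on Dec 28

Convert departure to UTC: 6:18 AM + 5:00 = 11:18 AM UTC on Dec 26.
Add 13 hours and 10 minutes leg 1 → 12:28 AM UTC (Dec 27).
Add 3 hours 5 minutes layover in New Almaty → 3:33 AM UTC.
Add 14 hours and 50 minutes leg 2 → 6:23 PM UTC.
Add 6 hours and 30 minutes layover in Haldor → 12:53 AM UTC (Dec 28).
Add 4 hours and 32 minutes leg 3 → 5:25 AM UTC.
Add 7 hours and 45 minutes layover in Vantage Point → 1:10 PM UTC.
Add 4 hours and 12 minutes leg 4 → 5:22 PM UTC.
Kathmandu is UTC+5:45, so local arrival = 5:22 PM + 5:45 = 11:07 PM on Dec 28.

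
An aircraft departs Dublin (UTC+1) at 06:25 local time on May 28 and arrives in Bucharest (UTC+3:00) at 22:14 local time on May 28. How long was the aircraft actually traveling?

13 hours 49 minutes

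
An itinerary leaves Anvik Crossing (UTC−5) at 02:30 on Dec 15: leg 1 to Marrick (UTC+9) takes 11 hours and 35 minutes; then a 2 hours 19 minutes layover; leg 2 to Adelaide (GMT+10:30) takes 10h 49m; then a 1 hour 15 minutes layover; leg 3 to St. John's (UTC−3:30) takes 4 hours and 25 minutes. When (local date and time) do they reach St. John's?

Convert departure to UTC: 02:30 + 5:00 = 07:30 UTC on Dec 15.
Add 11 hours 35 minutes leg 1 → 19:05 UTC.
Add 2 hours and 19 minutes layover in Marrick → 21:24 UTC.
Add 10 hours and 49 minutes leg 2 → 08:13 UTC (Dec 16).
Add 1 hour 15 minutes layover in Adelaide → 09:28 UTC.
Add 4 hours and 25 minutes leg 3 → 13:53 UTC.
St. John's is UTC−3:30, so local arrival = 13:53 − 3:30 = 10:23 on Dec 16.

10:23 on Dec 16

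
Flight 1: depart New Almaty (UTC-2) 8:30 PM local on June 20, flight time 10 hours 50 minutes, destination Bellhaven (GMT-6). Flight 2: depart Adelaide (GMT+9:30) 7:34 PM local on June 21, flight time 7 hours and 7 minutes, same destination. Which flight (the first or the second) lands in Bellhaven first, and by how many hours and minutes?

the first, by 7 hours 51 minutes

Flight 1 in UTC: 8:30 PM + 2:00 = 10:30 PM on Jun 20.
+10 hours 50 minutes → arrive 9:20 AM UTC on Jun 21.
Flight 2 in UTC: 7:34 PM − 9:30 = 10:04 AM on Jun 21.
+7 hours 7 minutes → arrive 5:11 PM UTC on Jun 21.
Flight 1 lands earlier by 7 hours 51 minutes.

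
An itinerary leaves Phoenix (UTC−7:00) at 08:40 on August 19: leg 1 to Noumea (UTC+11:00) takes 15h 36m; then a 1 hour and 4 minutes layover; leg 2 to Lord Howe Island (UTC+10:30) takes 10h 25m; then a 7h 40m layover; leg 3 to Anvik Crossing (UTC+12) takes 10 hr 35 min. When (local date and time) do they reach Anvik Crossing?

01:00 on August 22

Convert departure to UTC: 08:40 + 7:00 = 15:40 UTC on Aug 19.
Add 15 hours and 36 minutes leg 1 → 07:16 UTC (Aug 20).
Add 1 hour and 4 minutes layover in Noumea → 08:20 UTC.
Add 10 hours and 25 minutes leg 2 → 18:45 UTC.
Add 7 hours 40 minutes layover in Lord Howe Island → 02:25 UTC (Aug 21).
Add 10 hours and 35 minutes leg 3 → 13:00 UTC.
Anvik Crossing is UTC+12:00, so local arrival = 13:00 + 12:00 = 01:00 on Aug 22.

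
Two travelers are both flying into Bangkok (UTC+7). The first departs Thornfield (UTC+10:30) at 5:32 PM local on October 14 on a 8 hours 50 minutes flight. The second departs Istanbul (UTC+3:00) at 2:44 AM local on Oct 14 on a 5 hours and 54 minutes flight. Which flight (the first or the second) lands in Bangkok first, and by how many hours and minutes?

the second, by 10 hours 14 minutes

Flight 1 in UTC: 5:32 PM − 10:30 = 7:02 AM on Oct 14.
+8 hours 50 minutes → arrive 3:52 PM UTC on Oct 14.
Flight 2 in UTC: 2:44 AM − 3:00 = 11:44 PM on Oct 13.
+5 hours and 54 minutes → arrive 5:38 AM UTC on Oct 14.
Flight 2 lands earlier by 10 hours 14 minutes.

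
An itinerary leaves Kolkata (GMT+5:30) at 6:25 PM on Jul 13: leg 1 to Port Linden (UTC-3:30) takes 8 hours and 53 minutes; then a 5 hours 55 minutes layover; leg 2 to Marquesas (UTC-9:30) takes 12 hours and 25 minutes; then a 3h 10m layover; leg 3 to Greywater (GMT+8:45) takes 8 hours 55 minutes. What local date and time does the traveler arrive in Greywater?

Convert departure to UTC: 6:25 PM − 5:30 = 12:55 PM UTC on Jul 13.
Add 8 hours 53 minutes leg 1 → 9:48 PM UTC.
Add 5 hours and 55 minutes layover in Port Linden → 3:43 AM UTC (Jul 14).
Add 12 hours 25 minutes leg 2 → 4:08 PM UTC.
Add 3 hours 10 minutes layover in Marquesas → 7:18 PM UTC.
Add 8 hours and 55 minutes leg 3 → 4:13 AM UTC (Jul 15).
Greywater is UTC+8:45, so local arrival = 4:13 AM + 8:45 = 12:58 PM on Jul 15.

12:58 PM on July 15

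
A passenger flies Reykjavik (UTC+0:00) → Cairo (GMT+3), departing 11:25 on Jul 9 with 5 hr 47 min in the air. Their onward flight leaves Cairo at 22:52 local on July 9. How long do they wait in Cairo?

2 hours 40 minutes

Reykjavik is at UTC+0, so departure is already 11:25 UTC on Jul 9.
Add 5 hours 47 minutes flight time → 17:12 UTC.
Cairo is UTC+3:00, so local arrival = 17:12 + 3:00 = 20:12 on Jul 9.
Layover = 22:52 − 20:12 = 2 hours 40 minutes.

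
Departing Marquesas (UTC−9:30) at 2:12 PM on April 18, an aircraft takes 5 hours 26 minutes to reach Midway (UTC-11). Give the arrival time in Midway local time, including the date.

6:08 PM on Apr 18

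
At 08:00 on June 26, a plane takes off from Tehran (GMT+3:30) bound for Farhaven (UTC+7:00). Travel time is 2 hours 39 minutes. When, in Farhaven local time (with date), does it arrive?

14:09 on June 26

Convert departure to UTC: 08:00 − 3:30 = 04:30 UTC on Jun 26.
Add 2 hours 39 minutes travel time → 07:09 UTC.
Farhaven is UTC+7:00, so local arrival = 07:09 + 7:00 = 14:09 on Jun 26.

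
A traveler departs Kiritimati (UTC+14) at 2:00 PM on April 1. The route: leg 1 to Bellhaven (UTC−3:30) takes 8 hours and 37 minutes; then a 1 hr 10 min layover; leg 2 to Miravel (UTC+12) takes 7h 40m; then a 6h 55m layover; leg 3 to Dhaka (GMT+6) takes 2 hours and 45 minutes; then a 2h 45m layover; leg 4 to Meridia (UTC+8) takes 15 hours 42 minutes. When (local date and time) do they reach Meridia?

Convert departure to UTC: 2:00 PM − 14:00 = 12:00 AM UTC on Apr 1.
Add 8 hours 37 minutes leg 1 → 8:37 AM UTC.
Add 1 hour and 10 minutes layover in Bellhaven → 9:47 AM UTC.
Add 7 hours and 40 minutes leg 2 → 5:27 PM UTC.
Add 6 hours 55 minutes layover in Miravel → 12:22 AM UTC (Apr 2).
Add 2 hours 45 minutes leg 3 → 3:07 AM UTC.
Add 2 hours and 45 minutes layover in Dhaka → 5:52 AM UTC.
Add 15 hours 42 minutes leg 4 → 9:34 PM UTC.
Meridia is UTC+8:00, so local arrival = 9:34 PM + 8:00 = 5:34 AM on Apr 3.

5:34 AM on April 3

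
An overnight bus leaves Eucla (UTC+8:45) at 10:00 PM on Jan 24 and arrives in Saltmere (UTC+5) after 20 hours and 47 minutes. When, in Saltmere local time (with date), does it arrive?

3:02 PM on Jan 25

Convert departure to UTC: 10:00 PM − 8:45 = 1:15 PM UTC on Jan 24.
Add 20 hours and 47 minutes travel time → 10:02 AM UTC (Jan 25).
Saltmere is UTC+5:00, so local arrival = 10:02 AM + 5:00 = 3:02 PM on Jan 25.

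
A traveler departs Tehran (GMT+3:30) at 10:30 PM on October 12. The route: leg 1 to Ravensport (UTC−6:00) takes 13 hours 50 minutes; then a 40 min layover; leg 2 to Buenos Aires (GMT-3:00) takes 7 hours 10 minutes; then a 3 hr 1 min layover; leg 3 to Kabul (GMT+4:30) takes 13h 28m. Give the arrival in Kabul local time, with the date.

Convert departure to UTC: 10:30 PM − 3:30 = 7:00 PM UTC on Oct 12.
Add 13 hours 50 minutes leg 1 → 8:50 AM UTC (Oct 13).
Add 40 minutes layover in Ravensport → 9:30 AM UTC.
Add 7 hours 10 minutes leg 2 → 4:40 PM UTC.
Add 3 hours and 1 minute layover in Buenos Aires → 7:41 PM UTC.
Add 13 hours and 28 minutes leg 3 → 9:09 AM UTC (Oct 14).
Kabul is UTC+4:30, so local arrival = 9:09 AM + 4:30 = 1:39 PM on Oct 14.

1:39 PM on October 14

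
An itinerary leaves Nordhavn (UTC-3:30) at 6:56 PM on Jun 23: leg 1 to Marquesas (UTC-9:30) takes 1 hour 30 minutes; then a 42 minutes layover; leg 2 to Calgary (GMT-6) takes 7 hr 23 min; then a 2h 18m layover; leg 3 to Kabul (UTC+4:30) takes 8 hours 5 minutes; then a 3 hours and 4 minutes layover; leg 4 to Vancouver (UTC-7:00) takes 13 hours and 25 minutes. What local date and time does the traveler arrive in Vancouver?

Convert departure to UTC: 6:56 PM + 3:30 = 10:26 PM UTC on Jun 23.
Add 1 hour 30 minutes leg 1 → 11:56 PM UTC.
Add 42 minutes layover in Marquesas → 12:38 AM UTC (Jun 24).
Add 7 hours and 23 minutes leg 2 → 8:01 AM UTC.
Add 2 hours 18 minutes layover in Calgary → 10:19 AM UTC.
Add 8 hours and 5 minutes leg 3 → 6:24 PM UTC.
Add 3 hours 4 minutes layover in Kabul → 9:28 PM UTC.
Add 13 hours and 25 minutes leg 4 → 10:53 AM UTC (Jun 25).
Vancouver is UTC−7:00, so local arrival = 10:53 AM − 7:00 = 3:53 AM on Jun 25.

3:53 AM on Jun 25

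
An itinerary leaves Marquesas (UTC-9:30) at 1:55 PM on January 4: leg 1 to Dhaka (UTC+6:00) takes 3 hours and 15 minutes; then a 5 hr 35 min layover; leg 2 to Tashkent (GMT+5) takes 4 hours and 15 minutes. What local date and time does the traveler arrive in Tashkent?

Convert departure to UTC: 1:55 PM + 9:30 = 11:25 PM UTC on Jan 4.
Add 3 hours 15 minutes leg 1 → 2:40 AM UTC (Jan 5).
Add 5 hours 35 minutes layover in Dhaka → 8:15 AM UTC.
Add 4 hours 15 minutes leg 2 → 12:30 PM UTC.
Tashkent is UTC+5:00, so local arrival = 12:30 PM + 5:00 = 5:30 PM on Jan 5.

5:30 PM on January 5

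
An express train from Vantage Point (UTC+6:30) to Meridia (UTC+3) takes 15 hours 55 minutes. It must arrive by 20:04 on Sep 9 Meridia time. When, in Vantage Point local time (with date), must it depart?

07:39 on September 9

Target arrival in UTC: 20:04 − 3:00 = 17:04 on Sep 9.
Subtract 15 hours and 55 minutes → departure 01:09 UTC on Sep 9.
Vantage Point is UTC+6:30: 01:09 + 6:30 = 07:39 on Sep 9.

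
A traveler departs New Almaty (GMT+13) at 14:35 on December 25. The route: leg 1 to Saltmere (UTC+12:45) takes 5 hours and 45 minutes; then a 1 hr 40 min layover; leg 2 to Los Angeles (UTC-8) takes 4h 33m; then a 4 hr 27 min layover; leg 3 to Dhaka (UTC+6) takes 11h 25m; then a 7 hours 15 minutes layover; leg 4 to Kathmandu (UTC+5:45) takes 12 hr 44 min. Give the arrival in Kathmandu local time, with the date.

Convert departure to UTC: 14:35 − 13:00 = 01:35 UTC on Dec 25.
Add 5 hours 45 minutes leg 1 → 07:20 UTC.
Add 1 hour and 40 minutes layover in Saltmere → 09:00 UTC.
Add 4 hours 33 minutes leg 2 → 13:33 UTC.
Add 4 hours 27 minutes layover in Los Angeles → 18:00 UTC.
Add 11 hours and 25 minutes leg 3 → 05:25 UTC (Dec 26).
Add 7 hours and 15 minutes layover in Dhaka → 12:40 UTC.
Add 12 hours and 44 minutes leg 4 → 01:24 UTC (Dec 27).
Kathmandu is UTC+5:45, so local arrival = 01:24 + 5:45 = 07:09 on Dec 27.

07:09 on December 27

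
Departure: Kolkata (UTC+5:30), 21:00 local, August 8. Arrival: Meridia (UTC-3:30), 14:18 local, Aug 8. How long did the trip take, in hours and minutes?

Departure in UTC: 21:00 − 5:30 = 15:30 on Aug 8.
Arrival in UTC: 14:18 + 3:30 = 17:48 on Aug 8.
Elapsed = 17:48 − 15:30 = 2 hours 18 minutes.

2 hours 18 minutes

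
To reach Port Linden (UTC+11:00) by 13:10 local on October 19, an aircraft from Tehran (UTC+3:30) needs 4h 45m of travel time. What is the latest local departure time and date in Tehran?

00:55 on October 19

Target arrival in UTC: 13:10 − 11:00 = 02:10 on Oct 19.
Subtract 4 hours and 45 minutes → departure 21:25 UTC on Oct 18.
Tehran is UTC+3:30: 21:25 + 3:30 = 00:55 on Oct 19.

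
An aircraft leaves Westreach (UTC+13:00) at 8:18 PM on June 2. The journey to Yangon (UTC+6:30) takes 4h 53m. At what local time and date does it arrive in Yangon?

Convert departure to UTC: 8:18 PM − 13:00 = 7:18 AM UTC on Jun 2.
Add 4 hours 53 minutes travel time → 12:11 PM UTC.
Yangon is UTC+6:30, so local arrival = 12:11 PM + 6:30 = 6:41 PM on Jun 2.

6:41 PM on Jun 2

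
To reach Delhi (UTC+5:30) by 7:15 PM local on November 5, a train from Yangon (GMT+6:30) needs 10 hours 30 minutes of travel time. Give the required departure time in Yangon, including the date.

9:45 AM on Nov 5

Target arrival in UTC: 7:15 PM − 5:30 = 1:45 PM on Nov 5.
Subtract 10 hours and 30 minutes → departure 3:15 AM UTC on Nov 5.
Yangon is UTC+6:30: 3:15 AM + 6:30 = 9:45 AM on Nov 5.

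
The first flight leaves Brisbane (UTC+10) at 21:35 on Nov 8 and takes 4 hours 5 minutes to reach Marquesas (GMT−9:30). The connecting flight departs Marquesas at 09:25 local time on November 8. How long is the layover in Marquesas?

Convert departure to UTC: 21:35 − 10:00 = 11:35 UTC on Nov 8.
Add 4 hours and 5 minutes flight time → 15:40 UTC.
Marquesas is UTC−9:30, so local arrival = 15:40 − 9:30 = 06:10 on Nov 8.
Layover = 09:25 − 06:10 = 3 hours 15 minutes.

3 hours 15 minutes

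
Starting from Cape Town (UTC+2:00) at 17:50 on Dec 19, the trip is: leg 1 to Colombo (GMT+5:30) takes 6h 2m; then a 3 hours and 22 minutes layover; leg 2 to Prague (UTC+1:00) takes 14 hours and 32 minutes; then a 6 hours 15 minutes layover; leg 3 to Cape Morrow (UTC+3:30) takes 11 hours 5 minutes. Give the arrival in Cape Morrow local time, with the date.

12:36 on December 21

Convert departure to UTC: 17:50 − 2:00 = 15:50 UTC on Dec 19.
Add 6 hours and 2 minutes leg 1 → 21:52 UTC.
Add 3 hours and 22 minutes layover in Colombo → 01:14 UTC (Dec 20).
Add 14 hours and 32 minutes leg 2 → 15:46 UTC.
Add 6 hours 15 minutes layover in Prague → 22:01 UTC.
Add 11 hours 5 minutes leg 3 → 09:06 UTC (Dec 21).
Cape Morrow is UTC+3:30, so local arrival = 09:06 + 3:30 = 12:36 on Dec 21.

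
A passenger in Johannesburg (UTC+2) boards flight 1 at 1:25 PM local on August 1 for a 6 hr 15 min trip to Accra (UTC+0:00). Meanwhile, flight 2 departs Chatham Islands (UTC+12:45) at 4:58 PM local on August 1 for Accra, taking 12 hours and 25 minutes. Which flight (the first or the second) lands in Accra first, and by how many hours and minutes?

the second, by 1 hour 2 minutes

Flight 1 in UTC: 1:25 PM − 2:00 = 11:25 AM on Aug 1.
+6 hours 15 minutes → arrive 5:40 PM UTC on Aug 1.
Flight 2 in UTC: 4:58 PM − 12:45 = 4:13 AM on Aug 1.
+12 hours and 25 minutes → arrive 4:38 PM UTC on Aug 1.
Flight 2 lands earlier by 1 hour 2 minutes.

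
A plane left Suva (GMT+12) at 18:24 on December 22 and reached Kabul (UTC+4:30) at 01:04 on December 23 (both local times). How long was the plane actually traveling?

Kabul is 7:30 behind Suva.
Clock-face elapsed time (ignoring zones) is 6 hours 40 minutes.
Actual elapsed = 6 hours 40 minutes + 7:30 = 14 hours 10 minutes.

14 hours 10 minutes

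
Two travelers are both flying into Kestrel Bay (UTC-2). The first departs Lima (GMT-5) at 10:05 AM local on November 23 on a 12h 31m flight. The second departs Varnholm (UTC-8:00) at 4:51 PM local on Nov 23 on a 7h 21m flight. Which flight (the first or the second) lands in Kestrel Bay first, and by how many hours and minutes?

the first, by 4 hours 36 minutes

Flight 1 in UTC: 10:05 AM + 5:00 = 3:05 PM on Nov 23.
+12 hours 31 minutes → arrive 3:36 AM UTC on Nov 24.
Flight 2 in UTC: 4:51 PM + 8:00 = 12:51 AM on Nov 24.
+7 hours 21 minutes → arrive 8:12 AM UTC on Nov 24.
Flight 1 lands earlier by 4 hours 36 minutes.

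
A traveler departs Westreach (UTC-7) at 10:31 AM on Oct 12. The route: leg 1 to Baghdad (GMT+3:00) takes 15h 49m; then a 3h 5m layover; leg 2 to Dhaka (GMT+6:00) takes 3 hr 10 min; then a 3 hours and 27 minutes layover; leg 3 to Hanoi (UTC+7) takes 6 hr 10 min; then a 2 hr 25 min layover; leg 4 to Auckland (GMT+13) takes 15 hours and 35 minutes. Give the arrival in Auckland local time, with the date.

8:12 AM on Oct 15

Convert departure to UTC: 10:31 AM + 7:00 = 5:31 PM UTC on Oct 12.
Add 15 hours 49 minutes leg 1 → 9:20 AM UTC (Oct 13).
Add 3 hours and 5 minutes layover in Baghdad → 12:25 PM UTC.
Add 3 hours 10 minutes leg 2 → 3:35 PM UTC.
Add 3 hours 27 minutes layover in Dhaka → 7:02 PM UTC.
Add 6 hours and 10 minutes leg 3 → 1:12 AM UTC (Oct 14).
Add 2 hours and 25 minutes layover in Hanoi → 3:37 AM UTC.
Add 15 hours 35 minutes leg 4 → 7:12 PM UTC.
Auckland is UTC+13:00, so local arrival = 7:12 PM + 13:00 = 8:12 AM on Oct 15.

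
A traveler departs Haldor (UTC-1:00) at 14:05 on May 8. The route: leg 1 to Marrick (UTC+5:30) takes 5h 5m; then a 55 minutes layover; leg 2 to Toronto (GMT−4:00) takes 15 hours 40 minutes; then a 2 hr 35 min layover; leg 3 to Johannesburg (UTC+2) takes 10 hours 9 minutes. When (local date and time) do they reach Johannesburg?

Convert departure to UTC: 14:05 + 1:00 = 15:05 UTC on May 8.
Add 5 hours and 5 minutes leg 1 → 20:10 UTC.
Add 55 minutes layover in Marrick → 21:05 UTC.
Add 15 hours 40 minutes leg 2 → 12:45 UTC (May 9).
Add 2 hours 35 minutes layover in Toronto → 15:20 UTC.
Add 10 hours and 9 minutes leg 3 → 01:29 UTC (May 10).
Johannesburg is UTC+2:00, so local arrival = 01:29 + 2:00 = 03:29 on May 10.

03:29 on May 10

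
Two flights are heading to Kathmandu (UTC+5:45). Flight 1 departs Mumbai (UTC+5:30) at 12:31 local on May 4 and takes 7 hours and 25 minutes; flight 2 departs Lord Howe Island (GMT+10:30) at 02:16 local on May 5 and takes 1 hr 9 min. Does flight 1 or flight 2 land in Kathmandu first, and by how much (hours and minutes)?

Flight 1 in UTC: 12:31 − 5:30 = 07:01 on May 4.
+7 hours 25 minutes → arrive 14:26 UTC on May 4.
Flight 2 in UTC: 02:16 − 10:30 = 15:46 on May 4.
+1 hour 9 minutes → arrive 16:55 UTC on May 4.
Flight 1 lands earlier by 2 hours 29 minutes.

the first, by 2 hours 29 minutes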